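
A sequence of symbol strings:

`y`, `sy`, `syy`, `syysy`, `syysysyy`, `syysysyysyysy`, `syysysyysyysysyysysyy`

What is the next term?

From term 3 onward, concatenate the last term with the second-to-last: sy·y = syy, syy·sy = syysy, …
Continuing: syysysyysyysysyysysyy · syysysyysyysy gives term 8.

syysysyysyysysyysysyysyysysyysyysy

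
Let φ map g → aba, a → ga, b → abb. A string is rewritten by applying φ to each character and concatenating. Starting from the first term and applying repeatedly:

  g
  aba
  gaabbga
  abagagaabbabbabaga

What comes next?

φ(abagagaabbabbabaga) expands symbol-by-symbol to ga abb ga aba ga aba ga ga abb abb ga abb abb ga abb ga aba ga; joining the 18 pieces gives the next term.

gaabbgaabagaabagagaabbabbgaabbabbgaabbgaabaga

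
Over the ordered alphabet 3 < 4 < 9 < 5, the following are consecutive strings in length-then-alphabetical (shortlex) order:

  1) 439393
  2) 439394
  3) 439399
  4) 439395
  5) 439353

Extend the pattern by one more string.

439354

Treat 439353 as a base-4 numeral over the given alphabet and add one, carrying through any trailing 5's.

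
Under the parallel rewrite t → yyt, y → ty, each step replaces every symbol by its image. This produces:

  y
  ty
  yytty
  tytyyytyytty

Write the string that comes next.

yyttyyyttytytyyyttytyyytyytty

Rewriting each symbol of tytyyytyytty: t→yyt, y→ty, t→yyt, y→ty, y→ty, y→ty, t→yyt, y→ty, y→ty, t→yyt, t→yyt, y→ty, which concatenates to yyt ty yyt ty ty ty yyt ty ty yyt yyt ty.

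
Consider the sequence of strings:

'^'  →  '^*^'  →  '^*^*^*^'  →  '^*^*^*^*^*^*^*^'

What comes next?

s(k+1) = s(k)·*·s(k) — each term doubles the last with '*' between the halves.
Doubling ^*^*^*^*^*^*^*^ with '*' between the halves:

^*^*^*^*^*^*^*^*^*^*^*^*^*^*^*^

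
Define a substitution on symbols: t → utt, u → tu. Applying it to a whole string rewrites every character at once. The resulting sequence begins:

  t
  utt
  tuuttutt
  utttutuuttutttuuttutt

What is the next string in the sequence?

Applying the rule to each of the 21 symbols of utttutuuttutttuuttutt gives the pieces tu utt utt utt tu utt tu tu utt utt tu utt utt utt tu tu utt utt tu utt utt, which concatenate to the answer.

tuuttuttutttuutttutuuttutttuuttuttutttutuuttutttuuttutt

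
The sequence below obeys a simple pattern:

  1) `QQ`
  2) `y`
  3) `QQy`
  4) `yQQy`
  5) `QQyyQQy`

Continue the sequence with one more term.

yQQyQQyyQQy

This is a Fibonacci-style word recurrence s(k) = s(k−2)·s(k−1): e.g. QQ·y = QQy.
Continuing: yQQy · QQyyQQy gives term 6.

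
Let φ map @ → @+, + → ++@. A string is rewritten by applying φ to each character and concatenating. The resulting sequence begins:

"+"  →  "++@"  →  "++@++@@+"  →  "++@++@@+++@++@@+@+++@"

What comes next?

++@++@@+++@++@@+@+++@++@++@@+++@++@@+@+++@@+++@++@++@@+

Replace each of the 21 characters of ++@++@@+++@++@@+@+++@ in place — ++@ ++@ @+ ++@ ++@ @+ @+ ++@ ++@ ++@ @+ ++@ ++@ @+ @+ ++@ @+ ++@ ++@ ++@ @+ — and concatenate.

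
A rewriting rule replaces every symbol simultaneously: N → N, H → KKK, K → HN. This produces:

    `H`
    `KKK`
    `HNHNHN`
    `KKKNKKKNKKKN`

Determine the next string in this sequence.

HNHNHNNHNHNHNNHNHNHNN

Rewriting each symbol of KKKNKKKNKKKN: K→HN, K→HN, K→HN, N→N, K→HN, K→HN, K→HN, N→N, K→HN, K→HN, K→HN, N→N, which concatenates to HN HN HN N HN HN HN N HN HN HN N.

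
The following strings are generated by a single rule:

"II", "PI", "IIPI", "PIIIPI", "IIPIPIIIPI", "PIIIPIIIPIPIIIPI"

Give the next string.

Each term (from the third on) is the two preceding terms concatenated in order: term 3 = II·PI = IIPI.
So term 7 is IIPIPIIIPI·PIIIPIIIPIPIIIPI.

IIPIPIIIPIPIIIPIIIPIPIIIPI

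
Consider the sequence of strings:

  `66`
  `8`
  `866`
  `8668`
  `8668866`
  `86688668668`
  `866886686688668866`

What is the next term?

From term 3 onward, concatenate the last term with the second-to-last: 8·66 = 866, 866·8 = 8668, …
So term 8 is 866886686688668866·86688668668.

86688668668866886686688668668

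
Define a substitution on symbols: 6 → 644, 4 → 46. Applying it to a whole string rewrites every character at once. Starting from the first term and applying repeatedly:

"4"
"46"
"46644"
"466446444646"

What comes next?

Apply φ to 466446444646 symbol by symbol: 4→46, 6→644, 6→644, 4→46, 4→46, 6→644, 4→46, 4→46, 4→46, 6→644, 4→46, 6→644; joined: 46 644 644 46 46 644 46 46 46 644 46 644.

46644644464664446464664446644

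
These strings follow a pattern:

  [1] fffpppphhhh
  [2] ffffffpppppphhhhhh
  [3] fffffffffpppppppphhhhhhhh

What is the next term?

ffffffffffffpppppppppphhhhhhhhhh

The n-th term is 3n f's then 2n+2 p's then 2n+2 h's (n = 1, 2, …).
Setting n = 4 gives 12, 10, 10 characters in each block.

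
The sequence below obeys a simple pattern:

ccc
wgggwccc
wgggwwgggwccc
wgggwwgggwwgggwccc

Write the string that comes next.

wgggwwgggwwgggwwgggwccc

Each term is the previous one with wgggw prepended.
So the next term is wgggw·wgggwwgggwwgggwccc.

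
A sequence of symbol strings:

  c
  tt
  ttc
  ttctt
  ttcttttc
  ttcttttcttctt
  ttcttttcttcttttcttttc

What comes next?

From term 3 onward, concatenate the last term with the second-to-last: tt·c = ttc, ttc·tt = ttctt, …
Continuing: ttcttttcttcttttcttttc · ttcttttcttctt gives term 8.

ttcttttcttcttttcttttcttcttttcttctt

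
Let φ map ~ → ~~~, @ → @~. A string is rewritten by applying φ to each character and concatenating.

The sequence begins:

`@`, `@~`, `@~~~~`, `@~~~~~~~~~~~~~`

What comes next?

@~~~~~~~~~~~~~~~~~~~~~~~~~~~~~~~~~~~~~~~~

Replace each of the 14 characters of @~~~~~~~~~~~~~ in place — @~ ~~~ ~~~ ~~~ ~~~ ~~~ ~~~ ~~~ ~~~ ~~~ ~~~ ~~~ ~~~ ~~~ — and concatenate.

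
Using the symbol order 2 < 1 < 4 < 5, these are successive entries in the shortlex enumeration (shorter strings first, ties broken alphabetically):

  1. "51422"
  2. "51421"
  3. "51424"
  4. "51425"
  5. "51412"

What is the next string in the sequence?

Find the rightmost character of 51412 below 5, bump it to the next letter, and reset everything to its right to 2.

51411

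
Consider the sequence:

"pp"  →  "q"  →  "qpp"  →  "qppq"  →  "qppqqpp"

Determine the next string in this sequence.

qppqqppqppq

Each term (from the third on) is the previous term followed by the one before it: term 3 = q·pp = qpp.
Continuing: qppqqpp · qppq gives term 6.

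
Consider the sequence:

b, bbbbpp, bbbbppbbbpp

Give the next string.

bbbbppbbbppbbbpp

Every step adds bbbpp to the end: s(k+1) = s(k)·bbbpp.
One more step from bbbbppbbbpp gives the answer.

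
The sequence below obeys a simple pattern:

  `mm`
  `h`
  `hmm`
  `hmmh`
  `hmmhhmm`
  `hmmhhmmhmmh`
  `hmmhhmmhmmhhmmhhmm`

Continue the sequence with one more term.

hmmhhmmhmmhhmmhhmmhmmhhmmhmmh

From term 3 onward, concatenate the last term with the second-to-last: h·mm = hmm, hmm·h = hmmh, …
So term 8 is hmmhhmmhmmhhmmhhmm·hmmhhmmhmmh.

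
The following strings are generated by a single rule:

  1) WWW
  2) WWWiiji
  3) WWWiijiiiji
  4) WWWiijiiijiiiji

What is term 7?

The strings grow by a fixed suffix iiji each time.
From WWWiijiiijiiiji, 3 further steps: WWWiijiiijiiiji → WWWiijiiijiiijiiiji → WWWiijiiijiiijiiijiiiji → (answer).

WWWiijiiijiiijiiijiiijiiiji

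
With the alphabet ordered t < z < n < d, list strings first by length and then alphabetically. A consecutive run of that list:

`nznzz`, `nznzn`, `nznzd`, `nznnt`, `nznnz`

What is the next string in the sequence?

Treat nznnz as a base-4 numeral over the given alphabet and add one, carrying through any trailing d's.

nznnn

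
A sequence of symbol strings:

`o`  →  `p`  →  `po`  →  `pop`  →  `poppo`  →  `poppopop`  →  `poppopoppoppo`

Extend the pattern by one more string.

poppopoppoppopoppopop

This is a Fibonacci-style word recurrence s(k) = s(k−1)·s(k−2): e.g. p·o = po.
So term 8 is poppopoppoppo·poppopop.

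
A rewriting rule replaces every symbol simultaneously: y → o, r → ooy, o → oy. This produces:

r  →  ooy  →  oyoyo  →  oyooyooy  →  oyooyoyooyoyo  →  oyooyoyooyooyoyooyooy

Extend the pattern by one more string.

oyooyoyooyooyoyooyoyooyooyoyooyoyo

Replace each of the 21 characters of oyooyoyooyooyoyooyooy in place — oy o oy oy o oy o oy oy o oy oy o oy o oy oy o oy oy o — and concatenate.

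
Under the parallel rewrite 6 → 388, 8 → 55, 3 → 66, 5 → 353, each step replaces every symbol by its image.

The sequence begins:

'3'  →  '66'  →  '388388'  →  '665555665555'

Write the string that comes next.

Expanding 665555665555: 6→388, 6→388, 5→353, 5→353, 5→353, 5→353, 6→388, 6→388, 5→353, 5→353, 5→353, 5→353. Concatenated: 388 388 353 353 353 353 388 388 353 353 353 353.

388388353353353353388388353353353353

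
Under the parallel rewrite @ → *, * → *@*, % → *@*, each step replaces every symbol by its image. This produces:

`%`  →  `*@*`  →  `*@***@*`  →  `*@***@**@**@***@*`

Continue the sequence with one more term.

Rewriting the 17 symbols of *@***@**@**@***@* one by one yields *@* * *@* *@* *@* * *@* *@* * *@* *@* * *@* *@* *@* * *@*; concatenated:

*@***@**@**@***@**@***@**@***@**@**@***@*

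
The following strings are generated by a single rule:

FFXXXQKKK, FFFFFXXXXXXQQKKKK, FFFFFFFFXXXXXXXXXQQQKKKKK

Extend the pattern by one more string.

The n-th term is 3n-1 F's then 3n X's then n Q's then n+2 K's (n = 1, 2, …).
Setting n = 4 gives 11, 12, 4, 6 characters in each block.

FFFFFFFFFFFXXXXXXXXXXXXQQQQKKKKKK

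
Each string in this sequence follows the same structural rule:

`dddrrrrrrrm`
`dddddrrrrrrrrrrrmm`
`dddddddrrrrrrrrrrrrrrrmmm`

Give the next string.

The n-th term is 2n+1 d's then 4n+3 r's then n m's (n = 1, 2, …).
At n = 4 the blocks have lengths 9, 19, 4.

dddddddddrrrrrrrrrrrrrrrrrrrmmmm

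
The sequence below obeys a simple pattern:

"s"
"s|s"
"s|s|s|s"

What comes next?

Each string is two copies of the previous one joined by '|'.
One more doubling of s|s|s|s gives the answer.

s|s|s|s|s|s|s|s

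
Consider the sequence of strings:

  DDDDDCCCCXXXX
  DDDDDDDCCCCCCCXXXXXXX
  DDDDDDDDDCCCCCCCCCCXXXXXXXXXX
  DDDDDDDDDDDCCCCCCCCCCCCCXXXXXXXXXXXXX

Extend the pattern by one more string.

Term n consists of 2n+3 D's, followed by 3n+1 C's, followed by 3n+1 X's (n = 1, 2, …).
At n = 5 the blocks have lengths 13, 16, 16.

DDDDDDDDDDDDDCCCCCCCCCCCCCCCCXXXXXXXXXXXXXXXX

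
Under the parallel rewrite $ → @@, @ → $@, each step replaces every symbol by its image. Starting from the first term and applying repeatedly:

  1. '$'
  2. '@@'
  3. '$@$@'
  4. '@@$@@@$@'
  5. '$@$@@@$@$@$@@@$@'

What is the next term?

Replace each of the 16 characters of $@$@@@$@$@$@@@$@ in place — @@ $@ @@ $@ $@ $@ @@ $@ @@ $@ @@ $@ $@ $@ @@ $@ — and concatenate.

@@$@@@$@$@$@@@$@@@$@@@$@$@$@@@$@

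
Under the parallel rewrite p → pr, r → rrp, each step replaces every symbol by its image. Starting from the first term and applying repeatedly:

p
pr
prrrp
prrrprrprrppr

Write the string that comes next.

prrrprrprrpprrrprrpprrrprrpprprrrp

φ(prrrprrprrppr) expands symbol-by-symbol to pr rrp rrp rrp pr rrp rrp pr rrp rrp pr pr rrp; joining the 13 pieces gives the next term.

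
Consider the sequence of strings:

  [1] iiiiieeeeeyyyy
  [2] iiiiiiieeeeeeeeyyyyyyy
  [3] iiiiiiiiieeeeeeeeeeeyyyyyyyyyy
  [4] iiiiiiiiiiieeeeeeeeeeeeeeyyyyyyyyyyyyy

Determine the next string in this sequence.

iiiiiiiiiiiiieeeeeeeeeeeeeeeeeyyyyyyyyyyyyyyyy

Term n consists of 2n+3 i's, followed by 3n+2 e's, followed by 3n+1 y's (n = 1, 2, …).
At n = 5 the blocks have lengths 13, 17, 16.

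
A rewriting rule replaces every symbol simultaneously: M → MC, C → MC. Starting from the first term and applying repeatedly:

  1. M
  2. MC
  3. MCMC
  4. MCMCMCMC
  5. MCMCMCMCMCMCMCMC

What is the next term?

Rewriting the 16 symbols of MCMCMCMCMCMCMCMC one by one yields MC MC MC MC MC MC MC MC MC MC MC MC MC MC MC MC; concatenated:

MCMCMCMCMCMCMCMCMCMCMCMCMCMCMCMC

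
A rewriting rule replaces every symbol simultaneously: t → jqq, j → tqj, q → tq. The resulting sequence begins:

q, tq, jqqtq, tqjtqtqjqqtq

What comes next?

jqqtqtqjjqqtqjqqtqtqjtqtqjqqtq

Expanding tqjtqtqjqqtq: t→jqq, q→tq, j→tqj, t→jqq, q→tq, t→jqq, q→tq, j→tqj, q→tq, q→tq, t→jqq, q→tq. Concatenated: jqq tq tqj jqq tq jqq tq tqj tq tq jqq tq.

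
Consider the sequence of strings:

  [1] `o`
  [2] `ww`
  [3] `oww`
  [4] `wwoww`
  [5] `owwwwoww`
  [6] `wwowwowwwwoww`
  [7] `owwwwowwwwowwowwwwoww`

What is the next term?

This is a Fibonacci-style word recurrence s(k) = s(k−2)·s(k−1): e.g. o·ww = oww.
The next term joins wwowwowwwwoww and owwwwowwwwowwowwwwoww.

wwowwowwwwowwowwwwowwwwowwowwwwoww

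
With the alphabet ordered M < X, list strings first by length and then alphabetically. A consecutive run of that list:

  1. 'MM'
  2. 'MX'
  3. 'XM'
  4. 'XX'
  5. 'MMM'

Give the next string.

MMX

Find the rightmost character of MMM below X, bump it to the next letter, and reset everything to its right to M.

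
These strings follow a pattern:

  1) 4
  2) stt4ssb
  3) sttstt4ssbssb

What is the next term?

Every step adds stt to the front and ssb to the end of the previous string.
Applying this once more to sttstt4ssbssb:

sttsttstt4ssbssbssb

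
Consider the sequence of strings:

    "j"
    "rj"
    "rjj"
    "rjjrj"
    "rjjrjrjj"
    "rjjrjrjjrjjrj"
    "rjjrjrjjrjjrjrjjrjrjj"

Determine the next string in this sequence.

This is a Fibonacci-style word recurrence s(k) = s(k−1)·s(k−2): e.g. rj·j = rjj.
So term 8 is rjjrjrjjrjjrjrjjrjrjj·rjjrjrjjrjjrj.

rjjrjrjjrjjrjrjjrjrjjrjjrjrjjrjjrj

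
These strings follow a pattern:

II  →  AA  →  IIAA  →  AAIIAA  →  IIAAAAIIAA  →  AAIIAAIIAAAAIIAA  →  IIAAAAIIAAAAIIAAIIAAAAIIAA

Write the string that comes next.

From term 3 onward, concatenate the second-to-last term with the last: II·AA = IIAA, AA·IIAA = AAIIAA, …
Continuing: AAIIAAIIAAAAIIAA · IIAAAAIIAAAAIIAAIIAAAAIIAA gives term 8.

AAIIAAIIAAAAIIAAIIAAAAIIAAAAIIAAIIAAAAIIAA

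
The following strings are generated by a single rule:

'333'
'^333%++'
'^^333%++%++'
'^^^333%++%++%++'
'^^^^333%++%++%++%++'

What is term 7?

^^^^^^333%++%++%++%++%++%++

s(k+1) = ^·s(k)·%++, so each term gains ^ as a prefix and %++ as a suffix.
From ^^^^333%++%++%++%++, 2 further steps: ^^^^333%++%++%++%++ → ^^^^^333%++%++%++%++%++ → (answer).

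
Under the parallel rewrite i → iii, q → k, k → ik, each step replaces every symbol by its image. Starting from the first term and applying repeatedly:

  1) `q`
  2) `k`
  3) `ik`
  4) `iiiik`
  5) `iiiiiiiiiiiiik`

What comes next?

iiiiiiiiiiiiiiiiiiiiiiiiiiiiiiiiiiiiiiiik

Replace each of the 14 characters of iiiiiiiiiiiiik in place — iii iii iii iii iii iii iii iii iii iii iii iii iii ik — and concatenate.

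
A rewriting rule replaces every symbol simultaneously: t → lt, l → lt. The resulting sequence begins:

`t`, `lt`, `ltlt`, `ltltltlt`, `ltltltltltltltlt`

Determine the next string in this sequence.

ltltltltltltltltltltltltltltltlt

Replace each of the 16 characters of ltltltltltltltlt in place — lt lt lt lt lt lt lt lt lt lt lt lt lt lt lt lt — and concatenate.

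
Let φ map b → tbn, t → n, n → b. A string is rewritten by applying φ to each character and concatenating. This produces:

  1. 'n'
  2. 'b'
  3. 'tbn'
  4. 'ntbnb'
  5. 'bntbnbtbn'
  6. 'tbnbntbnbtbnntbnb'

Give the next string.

Applying the rule to each of the 17 symbols of tbnbntbnbtbnntbnb gives the pieces n tbn b tbn b n tbn b tbn n tbn b b n tbn b tbn, which concatenate to the answer.

ntbnbtbnbntbnbtbnntbnbbntbnbtbn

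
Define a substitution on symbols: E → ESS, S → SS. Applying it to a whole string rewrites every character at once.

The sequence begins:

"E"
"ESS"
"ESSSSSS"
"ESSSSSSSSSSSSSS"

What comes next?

Replace each of the 15 characters of ESSSSSSSSSSSSSS in place — ESS SS SS SS SS SS SS SS SS SS SS SS SS SS SS — and concatenate.

ESSSSSSSSSSSSSSSSSSSSSSSSSSSSSS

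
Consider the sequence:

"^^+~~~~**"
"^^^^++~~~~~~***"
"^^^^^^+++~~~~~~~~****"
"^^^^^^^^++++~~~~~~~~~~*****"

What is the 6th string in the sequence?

Term n consists of 2n ^'s, followed by n +'s, followed by 2n+2 ~'s, followed by n+1 *'s (n = 1, 2, …).
For term 6, n = 6, so the run lengths are 12, 6, 14, 7.

^^^^^^^^^^^^++++++~~~~~~~~~~~~~~*******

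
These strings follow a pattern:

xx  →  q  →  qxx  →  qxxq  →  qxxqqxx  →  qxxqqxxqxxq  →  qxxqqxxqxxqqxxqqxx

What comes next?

From term 3 onward, concatenate the last term with the second-to-last: q·xx = qxx, qxx·q = qxxq, …
So term 8 is qxxqqxxqxxqqxxqqxx·qxxqqxxqxxq.

qxxqqxxqxxqqxxqqxxqxxqqxxqxxq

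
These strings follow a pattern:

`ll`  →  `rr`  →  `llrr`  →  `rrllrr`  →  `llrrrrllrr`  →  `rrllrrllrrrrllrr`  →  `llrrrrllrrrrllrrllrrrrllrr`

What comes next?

This is a Fibonacci-style word recurrence s(k) = s(k−2)·s(k−1): e.g. ll·rr = llrr.
Continuing: rrllrrllrrrrllrr · llrrrrllrrrrllrrllrrrrllrr gives term 8.

rrllrrllrrrrllrrllrrrrllrrrrllrrllrrrrllrr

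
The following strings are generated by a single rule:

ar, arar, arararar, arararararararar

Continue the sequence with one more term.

Each string is two copies of the previous one concatenated.
One more doubling of arararararararar gives the answer.

arararararararararararararararar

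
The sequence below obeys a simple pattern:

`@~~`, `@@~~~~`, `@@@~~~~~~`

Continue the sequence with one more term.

@@@@~~~~~~~~

Reading off run lengths: @ runs 1, 2, 3; ~ runs 2, 4, 6 — each is linear in n (n = 1, 2, …).
For the next term, n = 4, so the run lengths are 4, 8.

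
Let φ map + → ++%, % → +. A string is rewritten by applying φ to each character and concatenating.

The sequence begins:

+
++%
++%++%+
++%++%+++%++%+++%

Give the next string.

Rewriting the 17 symbols of ++%++%+++%++%+++% one by one yields ++% ++% + ++% ++% + ++% ++% ++% + ++% ++% + ++% ++% ++% +; concatenated:

++%++%+++%++%+++%++%++%+++%++%+++%++%++%+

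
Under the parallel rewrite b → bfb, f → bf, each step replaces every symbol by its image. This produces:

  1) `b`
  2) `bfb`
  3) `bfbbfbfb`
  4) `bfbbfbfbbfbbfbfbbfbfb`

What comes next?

Rewriting the 21 symbols of bfbbfbfbbfbbfbfbbfbfb one by one yields bfb bf bfb bfb bf bfb bf bfb bfb bf bfb bfb bf bfb bf bfb bfb bf bfb bf bfb; concatenated:

bfbbfbfbbfbbfbfbbfbfbbfbbfbfbbfbbfbfbbfbfbbfbbfbfbbfbfb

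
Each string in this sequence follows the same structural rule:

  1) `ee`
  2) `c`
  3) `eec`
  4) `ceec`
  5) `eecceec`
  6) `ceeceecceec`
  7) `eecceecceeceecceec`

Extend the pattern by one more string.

ceeceecceeceecceecceeceecceec

This is a Fibonacci-style word recurrence s(k) = s(k−2)·s(k−1): e.g. ee·c = eec.
Continuing: ceeceecceec · eecceecceeceecceec gives term 8.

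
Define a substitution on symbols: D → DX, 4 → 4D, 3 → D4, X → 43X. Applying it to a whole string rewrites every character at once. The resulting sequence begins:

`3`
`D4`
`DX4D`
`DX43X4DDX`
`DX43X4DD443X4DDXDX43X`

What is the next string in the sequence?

Replace each of the 21 characters of DX43X4DD443X4DDXDX43X in place — DX 43X 4D D4 43X 4D DX DX 4D 4D D4 43X 4D DX DX 43X DX 43X 4D D4 43X — and concatenate.

DX43X4DD443X4DDXDX4D4DD443X4DDXDX43XDX43X4DD443X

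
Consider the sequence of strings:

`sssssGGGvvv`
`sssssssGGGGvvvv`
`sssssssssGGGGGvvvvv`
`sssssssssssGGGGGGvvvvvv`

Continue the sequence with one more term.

sssssssssssssGGGGGGGvvvvvvv

Each string has the form s^{2n-1} G^{n} v^{n}, where the shown terms are n = 3, 4, 5, 6.
At n = 7 the blocks have lengths 13, 7, 7.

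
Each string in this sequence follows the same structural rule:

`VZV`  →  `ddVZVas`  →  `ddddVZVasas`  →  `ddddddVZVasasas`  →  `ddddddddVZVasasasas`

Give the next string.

Every step adds dd to the front and as to the end of the previous string.
One more step from ddddddddVZVasasasas gives the answer.

ddddddddddVZVasasasasas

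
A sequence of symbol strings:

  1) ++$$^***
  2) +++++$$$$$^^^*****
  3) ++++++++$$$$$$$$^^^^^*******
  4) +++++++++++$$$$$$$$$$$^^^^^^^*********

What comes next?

Reading off run lengths: + runs 2, 5, 8, 11; $ runs 2, 5, 8, 11; ^ runs 1, 3, 5, 7; * runs 3, 5, 7, 9 — each is linear in n (n = 1, 2, …).
Setting n = 5 gives 14, 14, 9, 11 characters in each block.

++++++++++++++$$$$$$$$$$$$$$^^^^^^^^^***********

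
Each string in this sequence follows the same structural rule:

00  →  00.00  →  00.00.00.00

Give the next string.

Each string is two copies of the previous one joined by '.'.
So the next term is two copies of 00.00.00.00 with '.' between the halves.

00.00.00.00.00.00.00.00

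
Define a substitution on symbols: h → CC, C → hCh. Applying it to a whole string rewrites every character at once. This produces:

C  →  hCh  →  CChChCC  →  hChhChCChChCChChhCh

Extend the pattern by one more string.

φ(hChhChCChChCChChhCh) expands symbol-by-symbol to CC hCh CC CC hCh CC hCh hCh CC hCh CC hCh hCh CC hCh CC CC hCh CC; joining the 19 pieces gives the next term.

CChChCCCChChCChChhChCChChCChChhChCChChCCCChChCC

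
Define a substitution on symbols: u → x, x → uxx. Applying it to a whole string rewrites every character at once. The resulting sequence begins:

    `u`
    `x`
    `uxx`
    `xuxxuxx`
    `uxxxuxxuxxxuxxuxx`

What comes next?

xuxxuxxuxxxuxxuxxxuxxuxxuxxxuxxuxxxuxxuxx

φ(uxxxuxxuxxxuxxuxx) expands symbol-by-symbol to x uxx uxx uxx x uxx uxx x uxx uxx uxx x uxx uxx x uxx uxx; joining the 17 pieces gives the next term.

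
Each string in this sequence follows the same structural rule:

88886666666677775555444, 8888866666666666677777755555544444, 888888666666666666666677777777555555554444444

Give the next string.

Each string has the form 8^{n+2} 6^{4n} 7^{2n} 5^{2n} 4^{2n-1}, where the shown terms are n = 2, 3, 4.
Setting n = 5 gives 7, 20, 10, 10, 9 characters in each block.

88888886666666666666666666677777777775555555555444444444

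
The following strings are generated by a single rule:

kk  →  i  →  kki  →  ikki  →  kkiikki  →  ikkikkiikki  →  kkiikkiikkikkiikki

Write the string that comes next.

From term 3 onward, concatenate the second-to-last term with the last: kk·i = kki, i·kki = ikki, …
The next term joins ikkikkiikki and kkiikkiikkikkiikki.

ikkikkiikkikkiikkiikkikkiikki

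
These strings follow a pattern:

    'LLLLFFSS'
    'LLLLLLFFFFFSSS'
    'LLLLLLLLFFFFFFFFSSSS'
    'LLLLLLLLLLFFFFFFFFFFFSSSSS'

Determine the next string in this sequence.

Reading off run lengths: L runs 4, 6, 8, 10; F runs 2, 5, 8, 11; S runs 2, 3, 4, 5 — each is linear in n (n = 1, 2, …).
For the next term, n = 5, so the run lengths are 12, 14, 6.

LLLLLLLLLLLLFFFFFFFFFFFFFFSSSSSS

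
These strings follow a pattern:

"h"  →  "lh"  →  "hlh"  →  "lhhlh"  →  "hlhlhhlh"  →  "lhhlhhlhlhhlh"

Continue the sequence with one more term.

hlhlhhlhlhhlhhlhlhhlh

From term 3 onward, concatenate the second-to-last term with the last: h·lh = hlh, lh·hlh = lhhlh, …
The next term joins hlhlhhlh and lhhlhhlhlhhlh.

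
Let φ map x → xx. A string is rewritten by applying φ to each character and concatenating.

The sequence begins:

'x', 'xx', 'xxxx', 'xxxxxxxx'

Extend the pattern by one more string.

Rewriting each symbol of xxxxxxxx: x→xx, x→xx, x→xx, x→xx, x→xx, x→xx, x→xx, x→xx, which concatenates to xx xx xx xx xx xx xx xx.

xxxxxxxxxxxxxxxx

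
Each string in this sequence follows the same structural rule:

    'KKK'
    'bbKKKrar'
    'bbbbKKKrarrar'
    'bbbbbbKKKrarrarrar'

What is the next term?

Each term wraps the previous one in bb on the left and rar on the right.
So the next term is bb·bbbbbbKKKrarrarrar·rar.

bbbbbbbbKKKrarrarrarrar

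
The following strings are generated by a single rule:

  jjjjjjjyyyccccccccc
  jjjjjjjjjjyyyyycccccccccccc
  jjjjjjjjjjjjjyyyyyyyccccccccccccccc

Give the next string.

jjjjjjjjjjjjjjjjyyyyyyyyycccccccccccccccccc

Reading off run lengths: j runs 7, 10, 13; y runs 3, 5, 7; c runs 9, 12, 15 — each is linear in n, where the shown terms are n = 2, 3, 4.
For the next term, n = 5, so the run lengths are 16, 9, 18.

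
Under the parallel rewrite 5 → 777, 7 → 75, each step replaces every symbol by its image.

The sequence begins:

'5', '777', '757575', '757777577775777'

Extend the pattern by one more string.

φ(757777577775777) expands symbol-by-symbol to 75 777 75 75 75 75 777 75 75 75 75 777 75 75 75; joining the 15 pieces gives the next term.

757777575757577775757575777757575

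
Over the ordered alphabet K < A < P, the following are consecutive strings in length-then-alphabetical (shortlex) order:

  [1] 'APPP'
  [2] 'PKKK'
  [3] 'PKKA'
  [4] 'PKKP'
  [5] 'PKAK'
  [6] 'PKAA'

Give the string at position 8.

Continuing the enumeration 2 steps past PKAA: PKAA → PKAP → (answer).

PKPK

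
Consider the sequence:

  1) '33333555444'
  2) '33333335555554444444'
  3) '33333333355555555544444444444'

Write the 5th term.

33333333333335555555555555554444444444444444444

The n-th term is 2n+3 3's then 3n 5's then 4n-1 4's (n = 1, 2, …).
Setting n = 5 gives 13, 15, 19 characters in each block.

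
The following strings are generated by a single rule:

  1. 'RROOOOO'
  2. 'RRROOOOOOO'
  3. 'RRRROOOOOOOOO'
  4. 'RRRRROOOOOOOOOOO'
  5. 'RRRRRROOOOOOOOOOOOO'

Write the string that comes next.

Term n consists of n R's, followed by 2n+1 O's, where the shown terms are n = 2, 3, 4, 5, 6.
For the next term, n = 7, so the run lengths are 7, 15.

RRRRRRROOOOOOOOOOOOOOO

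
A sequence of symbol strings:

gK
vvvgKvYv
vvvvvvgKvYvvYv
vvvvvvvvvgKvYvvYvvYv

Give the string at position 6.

Each term wraps the previous one in vvv on the left and vYv on the right.
From vvvvvvvvvgKvYvvYvvYv, 2 further steps: vvvvvvvvvgKvYvvYvvYv → vvvvvvvvvvvvgKvYvvYvvYvvYv → (answer).

vvvvvvvvvvvvvvvgKvYvvYvvYvvYvvYv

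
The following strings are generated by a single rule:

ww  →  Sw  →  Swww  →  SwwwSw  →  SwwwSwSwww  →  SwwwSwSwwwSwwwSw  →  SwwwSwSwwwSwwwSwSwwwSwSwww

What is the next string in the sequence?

From term 3 onward, concatenate the last term with the second-to-last: Sw·ww = Swww, Swww·Sw = SwwwSw, …
The next term joins SwwwSwSwwwSwwwSwSwwwSwSwww and SwwwSwSwwwSwwwSw.

SwwwSwSwwwSwwwSwSwwwSwSwwwSwwwSwSwwwSwwwSw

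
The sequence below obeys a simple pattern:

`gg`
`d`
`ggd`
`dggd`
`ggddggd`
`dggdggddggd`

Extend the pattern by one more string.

ggddggddggdggddggd

From term 3 onward, concatenate the second-to-last term with the last: gg·d = ggd, d·ggd = dggd, …
Continuing: ggddggd · dggdggddggd gives term 7.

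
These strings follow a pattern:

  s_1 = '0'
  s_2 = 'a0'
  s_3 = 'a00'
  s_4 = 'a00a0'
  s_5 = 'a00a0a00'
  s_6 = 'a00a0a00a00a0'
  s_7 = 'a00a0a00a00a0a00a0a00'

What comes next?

a00a0a00a00a0a00a0a00a00a0a00a00a0

This is a Fibonacci-style word recurrence s(k) = s(k−1)·s(k−2): e.g. a0·0 = a00.
The next term joins a00a0a00a00a0a00a0a00 and a00a0a00a00a0.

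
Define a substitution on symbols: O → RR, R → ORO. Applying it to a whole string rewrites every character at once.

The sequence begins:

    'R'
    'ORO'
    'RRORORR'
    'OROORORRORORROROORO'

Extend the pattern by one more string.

Rewriting the 19 symbols of OROORORRORORROROORO one by one yields RR ORO RR RR ORO RR ORO ORO RR ORO RR ORO ORO RR ORO RR RR ORO RR; concatenated:

RRORORRRRORORROROORORRORORROROORORRORORRRRORORR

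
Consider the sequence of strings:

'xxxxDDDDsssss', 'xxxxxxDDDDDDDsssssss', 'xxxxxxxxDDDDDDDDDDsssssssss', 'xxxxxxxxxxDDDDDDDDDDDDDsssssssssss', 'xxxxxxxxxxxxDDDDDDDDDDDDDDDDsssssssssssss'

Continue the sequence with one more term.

Term n consists of 2n+2 x's, followed by 3n+1 D's, followed by 2n+3 s's (n = 1, 2, …).
At n = 6 the blocks have lengths 14, 19, 15.

xxxxxxxxxxxxxxDDDDDDDDDDDDDDDDDDDsssssssssssssss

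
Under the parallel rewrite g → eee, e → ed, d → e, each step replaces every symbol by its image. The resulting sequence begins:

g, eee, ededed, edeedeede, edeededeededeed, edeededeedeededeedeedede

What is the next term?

Applying the rule to each of the 24 symbols of edeededeedeededeedeedede gives the pieces ed e ed ed e ed e ed ed e ed ed e ed e ed ed e ed ed e ed e ed, which concatenate to the answer.

edeededeedeededeededeedeededeededeedeed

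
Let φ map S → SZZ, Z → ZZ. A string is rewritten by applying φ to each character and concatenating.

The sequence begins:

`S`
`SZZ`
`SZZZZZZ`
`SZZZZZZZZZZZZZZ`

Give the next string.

Applying the rule to each of the 15 symbols of SZZZZZZZZZZZZZZ gives the pieces SZZ ZZ ZZ ZZ ZZ ZZ ZZ ZZ ZZ ZZ ZZ ZZ ZZ ZZ ZZ, which concatenate to the answer.

SZZZZZZZZZZZZZZZZZZZZZZZZZZZZZZ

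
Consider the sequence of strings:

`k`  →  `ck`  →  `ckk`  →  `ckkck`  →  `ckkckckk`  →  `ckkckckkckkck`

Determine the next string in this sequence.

ckkckckkckkckckkckckk

This is a Fibonacci-style word recurrence s(k) = s(k−1)·s(k−2): e.g. ck·k = ckk.
The next term joins ckkckckkckkck and ckkckckk.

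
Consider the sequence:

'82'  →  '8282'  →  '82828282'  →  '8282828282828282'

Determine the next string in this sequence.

s(k+1) = s(k)·s(k) — each term doubles the last.
One more doubling of 8282828282828282 gives the answer.

82828282828282828282828282828282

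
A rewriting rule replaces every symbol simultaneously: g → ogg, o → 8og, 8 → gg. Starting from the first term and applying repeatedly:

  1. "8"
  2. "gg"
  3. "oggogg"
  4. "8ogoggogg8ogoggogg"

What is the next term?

gg8ogogg8ogoggogg8ogoggogggg8ogogg8ogoggogg8ogoggogg

Replace each of the 18 characters of 8ogoggogg8ogoggogg in place — gg 8og ogg 8og ogg ogg 8og ogg ogg gg 8og ogg 8og ogg ogg 8og ogg ogg — and concatenate.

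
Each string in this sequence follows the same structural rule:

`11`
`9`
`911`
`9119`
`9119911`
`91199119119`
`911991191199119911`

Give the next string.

91199119119911991191199119119

Each term (from the third on) is the previous term followed by the one before it: term 3 = 9·11 = 911.
The next term joins 911991191199119911 and 91199119119.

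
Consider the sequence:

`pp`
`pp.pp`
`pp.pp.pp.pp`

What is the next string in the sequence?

Each string is two copies of the previous one joined by '.'.
One more doubling of pp.pp.pp.pp gives the answer.

pp.pp.pp.pp.pp.pp.pp.pp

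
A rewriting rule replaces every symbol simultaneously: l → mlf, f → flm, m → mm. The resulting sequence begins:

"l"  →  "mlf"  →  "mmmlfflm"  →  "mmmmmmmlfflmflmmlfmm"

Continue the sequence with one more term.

Rewriting the 20 symbols of mmmmmmmlfflmflmmlfmm one by one yields mm mm mm mm mm mm mm mlf flm flm mlf mm flm mlf mm mm mlf flm mm mm; concatenated:

mmmmmmmmmmmmmmmlfflmflmmlfmmflmmlfmmmmmlfflmmmmm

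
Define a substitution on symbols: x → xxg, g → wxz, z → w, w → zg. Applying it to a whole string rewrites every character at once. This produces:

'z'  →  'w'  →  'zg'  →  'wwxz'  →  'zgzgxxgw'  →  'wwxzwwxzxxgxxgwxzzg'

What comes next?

Rewriting the 19 symbols of wwxzwwxzxxgxxgwxzzg one by one yields zg zg xxg w zg zg xxg w xxg xxg wxz xxg xxg wxz zg xxg w w wxz; concatenated:

zgzgxxgwzgzgxxgwxxgxxgwxzxxgxxgwxzzgxxgwwwxz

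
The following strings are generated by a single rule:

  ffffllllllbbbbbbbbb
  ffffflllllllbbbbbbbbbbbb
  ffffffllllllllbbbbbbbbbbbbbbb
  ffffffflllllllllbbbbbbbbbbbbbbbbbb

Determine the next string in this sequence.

ffffffffllllllllllbbbbbbbbbbbbbbbbbbbbb

Each string has the form f^{n+1} l^{n+3} b^{3n}, where the shown terms are n = 3, 4, 5, 6.
Setting n = 7 gives 8, 10, 21 characters in each block.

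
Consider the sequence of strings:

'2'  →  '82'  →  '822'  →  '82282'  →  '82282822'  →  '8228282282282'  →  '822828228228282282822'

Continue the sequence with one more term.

8228282282282822828228228282282282

This is a Fibonacci-style word recurrence s(k) = s(k−1)·s(k−2): e.g. 82·2 = 822.
Continuing: 822828228228282282822 · 8228282282282 gives term 8.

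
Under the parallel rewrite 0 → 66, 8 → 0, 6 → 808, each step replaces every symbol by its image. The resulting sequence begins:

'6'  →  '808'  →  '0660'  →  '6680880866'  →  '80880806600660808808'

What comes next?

066006606680880866668088086606600660

Replace each of the 20 characters of 80880806600660808808 in place — 0 66 0 0 66 0 66 808 808 66 66 808 808 66 0 66 0 0 66 0 — and concatenate.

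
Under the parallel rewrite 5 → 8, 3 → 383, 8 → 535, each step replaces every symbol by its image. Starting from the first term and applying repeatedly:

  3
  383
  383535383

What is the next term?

Apply φ to 383535383 symbol by symbol: 3→383, 8→535, 3→383, 5→8, 3→383, 5→8, 3→383, 8→535, 3→383; joined: 383 535 383 8 383 8 383 535 383.

38353538383838383535383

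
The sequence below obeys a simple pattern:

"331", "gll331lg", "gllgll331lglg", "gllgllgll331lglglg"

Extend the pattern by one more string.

s(k+1) = gll·s(k)·lg, so each term gains gll as a prefix and lg as a suffix.
One more step from gllgllgll331lglglg gives the answer.

gllgllgllgll331lglglglg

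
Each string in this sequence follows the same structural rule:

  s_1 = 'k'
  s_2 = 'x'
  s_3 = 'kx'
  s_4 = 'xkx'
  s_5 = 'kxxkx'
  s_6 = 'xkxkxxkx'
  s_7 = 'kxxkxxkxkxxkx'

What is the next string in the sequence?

Each term (from the third on) is the two preceding terms concatenated in order: term 3 = k·x = kx.
Continuing: xkxkxxkx · kxxkxxkxkxxkx gives term 8.

xkxkxxkxkxxkxxkxkxxkx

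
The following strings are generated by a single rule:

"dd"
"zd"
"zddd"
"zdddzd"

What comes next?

zdddzdzddd

This is a Fibonacci-style word recurrence s(k) = s(k−1)·s(k−2): e.g. zd·dd = zddd.
The next term joins zdddzd and zddd.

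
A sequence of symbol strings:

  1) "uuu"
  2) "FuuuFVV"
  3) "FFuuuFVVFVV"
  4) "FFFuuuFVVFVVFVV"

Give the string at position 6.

FFFFFuuuFVVFVVFVVFVVFVV

s(k+1) = F·s(k)·FVV, so each term gains F as a prefix and FVV as a suffix.
From FFFuuuFVVFVVFVV, 2 further steps: FFFuuuFVVFVVFVV → FFFFuuuFVVFVVFVVFVV → (answer).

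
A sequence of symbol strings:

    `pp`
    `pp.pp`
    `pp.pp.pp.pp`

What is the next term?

Each string is two copies of the previous one joined by '.'.
Doubling pp.pp.pp.pp with '.' between the halves:

pp.pp.pp.pp.pp.pp.pp.pp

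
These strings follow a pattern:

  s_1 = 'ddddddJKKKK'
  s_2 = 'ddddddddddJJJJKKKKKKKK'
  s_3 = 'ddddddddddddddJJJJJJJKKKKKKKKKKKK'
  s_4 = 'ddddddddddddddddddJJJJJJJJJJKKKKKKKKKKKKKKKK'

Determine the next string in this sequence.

The n-th term is 4n+2 d's then 3n-2 J's then 4n K's (n = 1, 2, …).
Setting n = 5 gives 22, 13, 20 characters in each block.

ddddddddddddddddddddddJJJJJJJJJJJJJKKKKKKKKKKKKKKKKKKKK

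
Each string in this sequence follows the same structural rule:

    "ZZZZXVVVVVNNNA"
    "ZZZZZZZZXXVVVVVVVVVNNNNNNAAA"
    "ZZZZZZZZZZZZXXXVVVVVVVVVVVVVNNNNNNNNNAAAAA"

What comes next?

ZZZZZZZZZZZZZZZZXXXXVVVVVVVVVVVVVVVVVNNNNNNNNNNNNAAAAAAA

The n-th term is 4n Z's then n X's then 4n+1 V's then 3n N's then 2n-1 A's (n = 1, 2, …).
For the next term, n = 4, so the run lengths are 16, 4, 17, 12, 7.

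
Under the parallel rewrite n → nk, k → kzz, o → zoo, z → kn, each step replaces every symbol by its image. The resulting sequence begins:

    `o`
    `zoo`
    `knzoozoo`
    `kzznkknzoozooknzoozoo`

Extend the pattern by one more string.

Replace each of the 21 characters of kzznkknzoozooknzoozoo in place — kzz kn kn nk kzz kzz nk kn zoo zoo kn zoo zoo kzz nk kn zoo zoo kn zoo zoo — and concatenate.

kzzknknnkkzzkzznkknzoozooknzoozookzznkknzoozooknzoozoo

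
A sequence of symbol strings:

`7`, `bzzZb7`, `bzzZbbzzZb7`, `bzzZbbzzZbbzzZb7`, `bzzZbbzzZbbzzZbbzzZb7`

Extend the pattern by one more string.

The strings grow by a fixed prefix bzzZb each time.
One more step from bzzZbbzzZbbzzZbbzzZb7 gives the answer.

bzzZbbzzZbbzzZbbzzZbbzzZb7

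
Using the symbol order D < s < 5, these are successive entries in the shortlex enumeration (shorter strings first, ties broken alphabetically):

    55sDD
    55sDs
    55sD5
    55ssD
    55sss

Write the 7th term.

Advancing 2 positions from 55sss through 55sss → 55ss5 reaches term 7.

55s5D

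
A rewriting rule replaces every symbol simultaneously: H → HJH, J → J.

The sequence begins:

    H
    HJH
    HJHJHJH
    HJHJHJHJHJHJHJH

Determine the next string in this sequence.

Applying the rule to each of the 15 symbols of HJHJHJHJHJHJHJH gives the pieces HJH J HJH J HJH J HJH J HJH J HJH J HJH J HJH, which concatenate to the answer.

HJHJHJHJHJHJHJHJHJHJHJHJHJHJHJH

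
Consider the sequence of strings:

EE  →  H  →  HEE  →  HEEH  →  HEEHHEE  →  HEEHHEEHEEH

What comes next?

This is a Fibonacci-style word recurrence s(k) = s(k−1)·s(k−2): e.g. H·EE = HEE.
Continuing: HEEHHEEHEEH · HEEHHEE gives term 7.

HEEHHEEHEEHHEEHHEE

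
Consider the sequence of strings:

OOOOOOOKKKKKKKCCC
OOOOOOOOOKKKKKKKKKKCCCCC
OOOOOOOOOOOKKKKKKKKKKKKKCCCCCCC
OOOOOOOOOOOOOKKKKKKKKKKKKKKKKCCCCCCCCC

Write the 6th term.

Term n consists of 2n+3 O's, followed by 3n+1 K's, followed by 2n-1 C's, where the shown terms are n = 2, 3, 4, 5.
At n = 7 the blocks have lengths 17, 22, 13.

OOOOOOOOOOOOOOOOOKKKKKKKKKKKKKKKKKKKKKKCCCCCCCCCCCCC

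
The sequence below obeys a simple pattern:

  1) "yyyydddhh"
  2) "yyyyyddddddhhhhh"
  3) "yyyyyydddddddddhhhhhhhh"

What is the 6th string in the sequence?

The n-th term is n+3 y's then 3n d's then 3n-1 h's (n = 1, 2, …).
At n = 6 the blocks have lengths 9, 18, 17.

yyyyyyyyyddddddddddddddddddhhhhhhhhhhhhhhhhh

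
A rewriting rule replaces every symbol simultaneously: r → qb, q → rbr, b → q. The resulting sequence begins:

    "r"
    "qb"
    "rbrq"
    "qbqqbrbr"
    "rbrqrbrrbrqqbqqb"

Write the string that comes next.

Applying the rule to each of the 16 symbols of rbrqrbrrbrqqbqqb gives the pieces qb q qb rbr qb q qb qb q qb rbr rbr q rbr rbr q, which concatenate to the answer.

qbqqbrbrqbqqbqbqqbrbrrbrqrbrrbrq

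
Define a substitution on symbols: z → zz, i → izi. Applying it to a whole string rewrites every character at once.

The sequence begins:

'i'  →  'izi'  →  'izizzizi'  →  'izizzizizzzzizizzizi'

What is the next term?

φ(izizzizizzzzizizzizi) expands symbol-by-symbol to izi zz izi zz zz izi zz izi zz zz zz zz izi zz izi zz zz izi zz izi; joining the 20 pieces gives the next term.

izizzizizzzzizizzizizzzzzzzzizizzizizzzzizizzizi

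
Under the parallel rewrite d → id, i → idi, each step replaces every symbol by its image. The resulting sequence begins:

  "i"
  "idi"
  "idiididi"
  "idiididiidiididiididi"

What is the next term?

idiididiidiididiididiidiididiidiididiididiidiididiididi

Replace each of the 21 characters of idiididiidiididiididi in place — idi id idi idi id idi id idi idi id idi idi id idi id idi idi id idi id idi — and concatenate.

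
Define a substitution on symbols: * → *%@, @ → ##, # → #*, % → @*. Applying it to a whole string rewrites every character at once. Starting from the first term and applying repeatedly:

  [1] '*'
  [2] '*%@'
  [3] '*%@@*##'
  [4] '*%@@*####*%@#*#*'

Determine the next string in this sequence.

*%@@*####*%@#*#*#*#**%@@*###**%@#**%@

Applying the rule to each of the 16 symbols of *%@@*####*%@#*#* gives the pieces *%@ @* ## ## *%@ #* #* #* #* *%@ @* ## #* *%@ #* *%@, which concatenate to the answer.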